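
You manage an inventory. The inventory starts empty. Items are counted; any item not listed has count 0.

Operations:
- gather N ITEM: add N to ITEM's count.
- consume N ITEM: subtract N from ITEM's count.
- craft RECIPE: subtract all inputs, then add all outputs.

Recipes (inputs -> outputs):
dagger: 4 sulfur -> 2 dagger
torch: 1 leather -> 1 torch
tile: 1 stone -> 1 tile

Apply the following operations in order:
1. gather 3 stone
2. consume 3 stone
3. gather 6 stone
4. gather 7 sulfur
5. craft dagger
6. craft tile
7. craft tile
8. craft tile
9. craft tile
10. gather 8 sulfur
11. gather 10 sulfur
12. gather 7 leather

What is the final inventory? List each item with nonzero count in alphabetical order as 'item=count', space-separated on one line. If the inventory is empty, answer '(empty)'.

Answer: dagger=2 leather=7 stone=2 sulfur=21 tile=4

Derivation:
After 1 (gather 3 stone): stone=3
After 2 (consume 3 stone): (empty)
After 3 (gather 6 stone): stone=6
After 4 (gather 7 sulfur): stone=6 sulfur=7
After 5 (craft dagger): dagger=2 stone=6 sulfur=3
After 6 (craft tile): dagger=2 stone=5 sulfur=3 tile=1
After 7 (craft tile): dagger=2 stone=4 sulfur=3 tile=2
After 8 (craft tile): dagger=2 stone=3 sulfur=3 tile=3
After 9 (craft tile): dagger=2 stone=2 sulfur=3 tile=4
After 10 (gather 8 sulfur): dagger=2 stone=2 sulfur=11 tile=4
After 11 (gather 10 sulfur): dagger=2 stone=2 sulfur=21 tile=4
After 12 (gather 7 leather): dagger=2 leather=7 stone=2 sulfur=21 tile=4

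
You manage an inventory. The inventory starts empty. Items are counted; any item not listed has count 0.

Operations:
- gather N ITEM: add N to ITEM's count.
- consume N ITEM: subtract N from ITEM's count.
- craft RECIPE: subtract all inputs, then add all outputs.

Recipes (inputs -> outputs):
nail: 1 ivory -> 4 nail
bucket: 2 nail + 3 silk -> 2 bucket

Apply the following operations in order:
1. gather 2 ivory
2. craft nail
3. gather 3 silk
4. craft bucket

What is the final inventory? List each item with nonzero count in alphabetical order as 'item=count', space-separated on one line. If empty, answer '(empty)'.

Answer: bucket=2 ivory=1 nail=2

Derivation:
After 1 (gather 2 ivory): ivory=2
After 2 (craft nail): ivory=1 nail=4
After 3 (gather 3 silk): ivory=1 nail=4 silk=3
After 4 (craft bucket): bucket=2 ivory=1 nail=2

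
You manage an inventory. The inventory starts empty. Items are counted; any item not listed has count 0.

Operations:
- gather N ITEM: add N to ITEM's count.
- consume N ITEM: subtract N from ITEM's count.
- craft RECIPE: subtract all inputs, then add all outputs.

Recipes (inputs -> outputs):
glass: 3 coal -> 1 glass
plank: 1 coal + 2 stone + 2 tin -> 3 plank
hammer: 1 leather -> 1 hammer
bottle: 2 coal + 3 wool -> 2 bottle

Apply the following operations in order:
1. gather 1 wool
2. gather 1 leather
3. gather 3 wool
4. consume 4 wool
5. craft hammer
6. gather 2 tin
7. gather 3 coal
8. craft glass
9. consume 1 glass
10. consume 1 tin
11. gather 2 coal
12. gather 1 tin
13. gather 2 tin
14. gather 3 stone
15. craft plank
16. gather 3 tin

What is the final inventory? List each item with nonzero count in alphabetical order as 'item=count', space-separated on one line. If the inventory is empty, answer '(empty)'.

After 1 (gather 1 wool): wool=1
After 2 (gather 1 leather): leather=1 wool=1
After 3 (gather 3 wool): leather=1 wool=4
After 4 (consume 4 wool): leather=1
After 5 (craft hammer): hammer=1
After 6 (gather 2 tin): hammer=1 tin=2
After 7 (gather 3 coal): coal=3 hammer=1 tin=2
After 8 (craft glass): glass=1 hammer=1 tin=2
After 9 (consume 1 glass): hammer=1 tin=2
After 10 (consume 1 tin): hammer=1 tin=1
After 11 (gather 2 coal): coal=2 hammer=1 tin=1
After 12 (gather 1 tin): coal=2 hammer=1 tin=2
After 13 (gather 2 tin): coal=2 hammer=1 tin=4
After 14 (gather 3 stone): coal=2 hammer=1 stone=3 tin=4
After 15 (craft plank): coal=1 hammer=1 plank=3 stone=1 tin=2
After 16 (gather 3 tin): coal=1 hammer=1 plank=3 stone=1 tin=5

Answer: coal=1 hammer=1 plank=3 stone=1 tin=5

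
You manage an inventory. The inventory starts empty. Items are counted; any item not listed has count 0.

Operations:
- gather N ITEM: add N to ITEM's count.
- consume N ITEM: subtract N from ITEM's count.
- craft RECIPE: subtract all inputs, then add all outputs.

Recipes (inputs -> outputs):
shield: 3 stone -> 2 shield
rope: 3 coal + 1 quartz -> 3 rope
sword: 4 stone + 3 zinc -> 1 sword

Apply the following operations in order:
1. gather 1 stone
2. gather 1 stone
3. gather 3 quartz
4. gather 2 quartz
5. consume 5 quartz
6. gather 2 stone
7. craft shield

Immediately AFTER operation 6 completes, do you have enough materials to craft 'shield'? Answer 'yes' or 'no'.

Answer: yes

Derivation:
After 1 (gather 1 stone): stone=1
After 2 (gather 1 stone): stone=2
After 3 (gather 3 quartz): quartz=3 stone=2
After 4 (gather 2 quartz): quartz=5 stone=2
After 5 (consume 5 quartz): stone=2
After 6 (gather 2 stone): stone=4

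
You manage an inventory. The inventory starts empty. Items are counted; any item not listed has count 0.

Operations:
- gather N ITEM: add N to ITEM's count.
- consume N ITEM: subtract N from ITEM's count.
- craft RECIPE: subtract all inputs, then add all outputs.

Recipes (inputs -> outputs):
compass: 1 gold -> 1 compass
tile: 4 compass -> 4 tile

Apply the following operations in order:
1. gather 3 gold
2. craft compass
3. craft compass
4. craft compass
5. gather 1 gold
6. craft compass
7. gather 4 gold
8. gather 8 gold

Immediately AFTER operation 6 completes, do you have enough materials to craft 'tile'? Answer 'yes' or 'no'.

Answer: yes

Derivation:
After 1 (gather 3 gold): gold=3
After 2 (craft compass): compass=1 gold=2
After 3 (craft compass): compass=2 gold=1
After 4 (craft compass): compass=3
After 5 (gather 1 gold): compass=3 gold=1
After 6 (craft compass): compass=4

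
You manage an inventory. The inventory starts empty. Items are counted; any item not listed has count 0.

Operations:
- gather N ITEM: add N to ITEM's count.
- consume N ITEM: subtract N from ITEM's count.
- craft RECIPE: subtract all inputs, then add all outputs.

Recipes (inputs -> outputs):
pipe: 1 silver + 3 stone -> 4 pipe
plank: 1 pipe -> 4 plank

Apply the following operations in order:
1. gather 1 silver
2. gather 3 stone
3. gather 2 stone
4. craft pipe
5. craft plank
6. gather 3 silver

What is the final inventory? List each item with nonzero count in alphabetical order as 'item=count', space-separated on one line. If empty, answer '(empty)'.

Answer: pipe=3 plank=4 silver=3 stone=2

Derivation:
After 1 (gather 1 silver): silver=1
After 2 (gather 3 stone): silver=1 stone=3
After 3 (gather 2 stone): silver=1 stone=5
After 4 (craft pipe): pipe=4 stone=2
After 5 (craft plank): pipe=3 plank=4 stone=2
After 6 (gather 3 silver): pipe=3 plank=4 silver=3 stone=2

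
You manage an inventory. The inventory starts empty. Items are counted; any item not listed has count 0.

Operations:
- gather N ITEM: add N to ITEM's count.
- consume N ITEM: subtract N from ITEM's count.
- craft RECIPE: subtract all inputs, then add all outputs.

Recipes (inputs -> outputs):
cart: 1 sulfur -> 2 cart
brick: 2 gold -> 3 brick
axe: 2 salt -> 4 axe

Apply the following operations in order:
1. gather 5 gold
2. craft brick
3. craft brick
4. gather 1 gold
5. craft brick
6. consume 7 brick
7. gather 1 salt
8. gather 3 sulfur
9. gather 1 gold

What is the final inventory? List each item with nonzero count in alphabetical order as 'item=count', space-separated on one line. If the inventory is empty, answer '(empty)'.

Answer: brick=2 gold=1 salt=1 sulfur=3

Derivation:
After 1 (gather 5 gold): gold=5
After 2 (craft brick): brick=3 gold=3
After 3 (craft brick): brick=6 gold=1
After 4 (gather 1 gold): brick=6 gold=2
After 5 (craft brick): brick=9
After 6 (consume 7 brick): brick=2
After 7 (gather 1 salt): brick=2 salt=1
After 8 (gather 3 sulfur): brick=2 salt=1 sulfur=3
After 9 (gather 1 gold): brick=2 gold=1 salt=1 sulfur=3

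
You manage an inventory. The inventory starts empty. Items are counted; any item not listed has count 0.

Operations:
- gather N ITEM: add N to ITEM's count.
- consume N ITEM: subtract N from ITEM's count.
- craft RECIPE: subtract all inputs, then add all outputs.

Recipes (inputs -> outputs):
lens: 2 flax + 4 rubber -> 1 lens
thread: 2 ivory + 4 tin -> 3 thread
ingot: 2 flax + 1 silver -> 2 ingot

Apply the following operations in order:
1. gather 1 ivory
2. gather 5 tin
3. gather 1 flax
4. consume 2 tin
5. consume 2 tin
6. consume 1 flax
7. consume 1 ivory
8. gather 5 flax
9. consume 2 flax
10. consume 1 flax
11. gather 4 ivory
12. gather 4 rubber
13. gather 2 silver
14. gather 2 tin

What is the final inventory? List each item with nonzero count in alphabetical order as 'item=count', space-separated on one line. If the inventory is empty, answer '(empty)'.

After 1 (gather 1 ivory): ivory=1
After 2 (gather 5 tin): ivory=1 tin=5
After 3 (gather 1 flax): flax=1 ivory=1 tin=5
After 4 (consume 2 tin): flax=1 ivory=1 tin=3
After 5 (consume 2 tin): flax=1 ivory=1 tin=1
After 6 (consume 1 flax): ivory=1 tin=1
After 7 (consume 1 ivory): tin=1
After 8 (gather 5 flax): flax=5 tin=1
After 9 (consume 2 flax): flax=3 tin=1
After 10 (consume 1 flax): flax=2 tin=1
After 11 (gather 4 ivory): flax=2 ivory=4 tin=1
After 12 (gather 4 rubber): flax=2 ivory=4 rubber=4 tin=1
After 13 (gather 2 silver): flax=2 ivory=4 rubber=4 silver=2 tin=1
After 14 (gather 2 tin): flax=2 ivory=4 rubber=4 silver=2 tin=3

Answer: flax=2 ivory=4 rubber=4 silver=2 tin=3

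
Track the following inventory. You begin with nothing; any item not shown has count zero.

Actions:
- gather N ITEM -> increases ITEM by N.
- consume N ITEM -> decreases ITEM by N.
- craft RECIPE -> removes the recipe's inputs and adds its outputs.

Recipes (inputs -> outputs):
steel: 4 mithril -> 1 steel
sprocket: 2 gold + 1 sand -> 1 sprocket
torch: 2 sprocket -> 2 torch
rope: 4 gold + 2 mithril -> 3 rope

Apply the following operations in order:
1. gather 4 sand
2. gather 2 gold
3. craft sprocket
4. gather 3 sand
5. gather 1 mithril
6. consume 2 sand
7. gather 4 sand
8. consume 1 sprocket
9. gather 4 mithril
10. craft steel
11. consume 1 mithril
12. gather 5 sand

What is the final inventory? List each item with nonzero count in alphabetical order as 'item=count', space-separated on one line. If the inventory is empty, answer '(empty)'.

After 1 (gather 4 sand): sand=4
After 2 (gather 2 gold): gold=2 sand=4
After 3 (craft sprocket): sand=3 sprocket=1
After 4 (gather 3 sand): sand=6 sprocket=1
After 5 (gather 1 mithril): mithril=1 sand=6 sprocket=1
After 6 (consume 2 sand): mithril=1 sand=4 sprocket=1
After 7 (gather 4 sand): mithril=1 sand=8 sprocket=1
After 8 (consume 1 sprocket): mithril=1 sand=8
After 9 (gather 4 mithril): mithril=5 sand=8
After 10 (craft steel): mithril=1 sand=8 steel=1
After 11 (consume 1 mithril): sand=8 steel=1
After 12 (gather 5 sand): sand=13 steel=1

Answer: sand=13 steel=1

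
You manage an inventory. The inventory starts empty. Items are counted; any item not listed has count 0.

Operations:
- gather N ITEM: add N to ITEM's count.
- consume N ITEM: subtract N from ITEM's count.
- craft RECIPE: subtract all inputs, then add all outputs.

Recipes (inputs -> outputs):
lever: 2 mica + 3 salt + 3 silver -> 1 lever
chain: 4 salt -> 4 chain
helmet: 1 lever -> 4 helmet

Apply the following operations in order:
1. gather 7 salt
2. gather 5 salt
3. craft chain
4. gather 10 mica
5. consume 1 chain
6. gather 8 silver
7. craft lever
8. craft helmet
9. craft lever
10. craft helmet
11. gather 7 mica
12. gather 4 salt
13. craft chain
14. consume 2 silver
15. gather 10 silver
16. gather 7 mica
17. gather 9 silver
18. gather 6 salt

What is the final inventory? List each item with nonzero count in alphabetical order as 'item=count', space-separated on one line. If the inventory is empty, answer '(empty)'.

After 1 (gather 7 salt): salt=7
After 2 (gather 5 salt): salt=12
After 3 (craft chain): chain=4 salt=8
After 4 (gather 10 mica): chain=4 mica=10 salt=8
After 5 (consume 1 chain): chain=3 mica=10 salt=8
After 6 (gather 8 silver): chain=3 mica=10 salt=8 silver=8
After 7 (craft lever): chain=3 lever=1 mica=8 salt=5 silver=5
After 8 (craft helmet): chain=3 helmet=4 mica=8 salt=5 silver=5
After 9 (craft lever): chain=3 helmet=4 lever=1 mica=6 salt=2 silver=2
After 10 (craft helmet): chain=3 helmet=8 mica=6 salt=2 silver=2
After 11 (gather 7 mica): chain=3 helmet=8 mica=13 salt=2 silver=2
After 12 (gather 4 salt): chain=3 helmet=8 mica=13 salt=6 silver=2
After 13 (craft chain): chain=7 helmet=8 mica=13 salt=2 silver=2
After 14 (consume 2 silver): chain=7 helmet=8 mica=13 salt=2
After 15 (gather 10 silver): chain=7 helmet=8 mica=13 salt=2 silver=10
After 16 (gather 7 mica): chain=7 helmet=8 mica=20 salt=2 silver=10
After 17 (gather 9 silver): chain=7 helmet=8 mica=20 salt=2 silver=19
After 18 (gather 6 salt): chain=7 helmet=8 mica=20 salt=8 silver=19

Answer: chain=7 helmet=8 mica=20 salt=8 silver=19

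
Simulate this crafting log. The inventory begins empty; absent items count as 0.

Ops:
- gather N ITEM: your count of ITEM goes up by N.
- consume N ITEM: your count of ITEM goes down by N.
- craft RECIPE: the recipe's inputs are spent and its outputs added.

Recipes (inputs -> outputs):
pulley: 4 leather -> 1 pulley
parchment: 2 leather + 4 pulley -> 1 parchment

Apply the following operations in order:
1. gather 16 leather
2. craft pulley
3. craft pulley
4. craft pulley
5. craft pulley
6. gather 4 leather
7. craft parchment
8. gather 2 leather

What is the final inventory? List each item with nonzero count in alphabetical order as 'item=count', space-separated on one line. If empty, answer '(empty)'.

Answer: leather=4 parchment=1

Derivation:
After 1 (gather 16 leather): leather=16
After 2 (craft pulley): leather=12 pulley=1
After 3 (craft pulley): leather=8 pulley=2
After 4 (craft pulley): leather=4 pulley=3
After 5 (craft pulley): pulley=4
After 6 (gather 4 leather): leather=4 pulley=4
After 7 (craft parchment): leather=2 parchment=1
After 8 (gather 2 leather): leather=4 parchment=1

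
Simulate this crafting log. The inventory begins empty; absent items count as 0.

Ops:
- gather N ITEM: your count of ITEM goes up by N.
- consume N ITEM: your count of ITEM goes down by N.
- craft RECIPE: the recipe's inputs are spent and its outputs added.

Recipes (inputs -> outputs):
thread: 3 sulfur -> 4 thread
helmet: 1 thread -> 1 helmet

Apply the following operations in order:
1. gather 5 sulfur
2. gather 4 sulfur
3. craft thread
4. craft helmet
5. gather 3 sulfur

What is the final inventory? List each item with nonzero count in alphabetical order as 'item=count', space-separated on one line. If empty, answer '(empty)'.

After 1 (gather 5 sulfur): sulfur=5
After 2 (gather 4 sulfur): sulfur=9
After 3 (craft thread): sulfur=6 thread=4
After 4 (craft helmet): helmet=1 sulfur=6 thread=3
After 5 (gather 3 sulfur): helmet=1 sulfur=9 thread=3

Answer: helmet=1 sulfur=9 thread=3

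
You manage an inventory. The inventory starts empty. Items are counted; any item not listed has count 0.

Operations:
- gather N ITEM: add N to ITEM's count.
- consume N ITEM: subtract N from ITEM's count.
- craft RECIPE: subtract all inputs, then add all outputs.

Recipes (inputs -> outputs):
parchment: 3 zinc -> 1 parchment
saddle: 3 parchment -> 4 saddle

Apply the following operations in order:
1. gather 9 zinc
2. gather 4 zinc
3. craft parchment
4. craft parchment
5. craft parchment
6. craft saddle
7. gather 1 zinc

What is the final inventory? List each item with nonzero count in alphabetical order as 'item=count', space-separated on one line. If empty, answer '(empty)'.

Answer: saddle=4 zinc=5

Derivation:
After 1 (gather 9 zinc): zinc=9
After 2 (gather 4 zinc): zinc=13
After 3 (craft parchment): parchment=1 zinc=10
After 4 (craft parchment): parchment=2 zinc=7
After 5 (craft parchment): parchment=3 zinc=4
After 6 (craft saddle): saddle=4 zinc=4
After 7 (gather 1 zinc): saddle=4 zinc=5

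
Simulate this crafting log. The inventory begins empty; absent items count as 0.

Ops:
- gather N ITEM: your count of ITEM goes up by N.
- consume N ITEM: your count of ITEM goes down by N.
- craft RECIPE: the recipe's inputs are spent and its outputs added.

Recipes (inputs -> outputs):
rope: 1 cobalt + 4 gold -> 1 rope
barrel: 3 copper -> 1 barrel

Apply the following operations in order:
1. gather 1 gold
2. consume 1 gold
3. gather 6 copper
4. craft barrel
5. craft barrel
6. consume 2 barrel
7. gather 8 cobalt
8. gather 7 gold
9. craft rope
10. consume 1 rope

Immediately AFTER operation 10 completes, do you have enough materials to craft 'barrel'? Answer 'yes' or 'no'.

Answer: no

Derivation:
After 1 (gather 1 gold): gold=1
After 2 (consume 1 gold): (empty)
After 3 (gather 6 copper): copper=6
After 4 (craft barrel): barrel=1 copper=3
After 5 (craft barrel): barrel=2
After 6 (consume 2 barrel): (empty)
After 7 (gather 8 cobalt): cobalt=8
After 8 (gather 7 gold): cobalt=8 gold=7
After 9 (craft rope): cobalt=7 gold=3 rope=1
After 10 (consume 1 rope): cobalt=7 gold=3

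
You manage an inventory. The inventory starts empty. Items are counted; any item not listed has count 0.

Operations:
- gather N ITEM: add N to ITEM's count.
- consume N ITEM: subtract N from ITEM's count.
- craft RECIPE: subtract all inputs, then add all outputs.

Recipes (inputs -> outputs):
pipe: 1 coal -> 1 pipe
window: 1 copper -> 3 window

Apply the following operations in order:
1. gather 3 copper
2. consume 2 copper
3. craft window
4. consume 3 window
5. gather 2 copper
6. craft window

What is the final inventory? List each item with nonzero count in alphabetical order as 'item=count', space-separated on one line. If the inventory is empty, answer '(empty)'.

After 1 (gather 3 copper): copper=3
After 2 (consume 2 copper): copper=1
After 3 (craft window): window=3
After 4 (consume 3 window): (empty)
After 5 (gather 2 copper): copper=2
After 6 (craft window): copper=1 window=3

Answer: copper=1 window=3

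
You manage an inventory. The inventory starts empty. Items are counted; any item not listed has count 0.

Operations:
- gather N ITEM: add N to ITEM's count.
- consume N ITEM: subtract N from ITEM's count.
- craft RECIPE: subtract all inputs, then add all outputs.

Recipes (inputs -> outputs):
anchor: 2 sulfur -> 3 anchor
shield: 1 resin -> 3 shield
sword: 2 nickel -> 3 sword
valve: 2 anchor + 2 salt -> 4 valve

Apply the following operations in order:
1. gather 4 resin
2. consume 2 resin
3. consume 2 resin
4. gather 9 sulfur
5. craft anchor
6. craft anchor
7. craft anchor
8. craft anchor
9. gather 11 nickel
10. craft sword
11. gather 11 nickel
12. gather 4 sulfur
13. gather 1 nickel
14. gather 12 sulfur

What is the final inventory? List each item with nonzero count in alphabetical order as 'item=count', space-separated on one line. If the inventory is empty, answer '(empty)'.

After 1 (gather 4 resin): resin=4
After 2 (consume 2 resin): resin=2
After 3 (consume 2 resin): (empty)
After 4 (gather 9 sulfur): sulfur=9
After 5 (craft anchor): anchor=3 sulfur=7
After 6 (craft anchor): anchor=6 sulfur=5
After 7 (craft anchor): anchor=9 sulfur=3
After 8 (craft anchor): anchor=12 sulfur=1
After 9 (gather 11 nickel): anchor=12 nickel=11 sulfur=1
After 10 (craft sword): anchor=12 nickel=9 sulfur=1 sword=3
After 11 (gather 11 nickel): anchor=12 nickel=20 sulfur=1 sword=3
After 12 (gather 4 sulfur): anchor=12 nickel=20 sulfur=5 sword=3
After 13 (gather 1 nickel): anchor=12 nickel=21 sulfur=5 sword=3
After 14 (gather 12 sulfur): anchor=12 nickel=21 sulfur=17 sword=3

Answer: anchor=12 nickel=21 sulfur=17 sword=3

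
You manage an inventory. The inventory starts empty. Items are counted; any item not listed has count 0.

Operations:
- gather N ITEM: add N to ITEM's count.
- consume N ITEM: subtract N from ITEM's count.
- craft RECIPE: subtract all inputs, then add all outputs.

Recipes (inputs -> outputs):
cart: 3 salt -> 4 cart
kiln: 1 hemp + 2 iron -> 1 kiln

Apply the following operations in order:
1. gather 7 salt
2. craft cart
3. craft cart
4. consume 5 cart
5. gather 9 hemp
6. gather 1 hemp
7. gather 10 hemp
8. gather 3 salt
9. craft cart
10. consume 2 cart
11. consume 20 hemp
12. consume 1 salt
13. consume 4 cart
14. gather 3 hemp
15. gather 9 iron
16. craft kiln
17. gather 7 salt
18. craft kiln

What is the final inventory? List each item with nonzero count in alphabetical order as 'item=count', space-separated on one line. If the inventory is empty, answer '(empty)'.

Answer: cart=1 hemp=1 iron=5 kiln=2 salt=7

Derivation:
After 1 (gather 7 salt): salt=7
After 2 (craft cart): cart=4 salt=4
After 3 (craft cart): cart=8 salt=1
After 4 (consume 5 cart): cart=3 salt=1
After 5 (gather 9 hemp): cart=3 hemp=9 salt=1
After 6 (gather 1 hemp): cart=3 hemp=10 salt=1
After 7 (gather 10 hemp): cart=3 hemp=20 salt=1
After 8 (gather 3 salt): cart=3 hemp=20 salt=4
After 9 (craft cart): cart=7 hemp=20 salt=1
After 10 (consume 2 cart): cart=5 hemp=20 salt=1
After 11 (consume 20 hemp): cart=5 salt=1
After 12 (consume 1 salt): cart=5
After 13 (consume 4 cart): cart=1
After 14 (gather 3 hemp): cart=1 hemp=3
After 15 (gather 9 iron): cart=1 hemp=3 iron=9
After 16 (craft kiln): cart=1 hemp=2 iron=7 kiln=1
After 17 (gather 7 salt): cart=1 hemp=2 iron=7 kiln=1 salt=7
After 18 (craft kiln): cart=1 hemp=1 iron=5 kiln=2 salt=7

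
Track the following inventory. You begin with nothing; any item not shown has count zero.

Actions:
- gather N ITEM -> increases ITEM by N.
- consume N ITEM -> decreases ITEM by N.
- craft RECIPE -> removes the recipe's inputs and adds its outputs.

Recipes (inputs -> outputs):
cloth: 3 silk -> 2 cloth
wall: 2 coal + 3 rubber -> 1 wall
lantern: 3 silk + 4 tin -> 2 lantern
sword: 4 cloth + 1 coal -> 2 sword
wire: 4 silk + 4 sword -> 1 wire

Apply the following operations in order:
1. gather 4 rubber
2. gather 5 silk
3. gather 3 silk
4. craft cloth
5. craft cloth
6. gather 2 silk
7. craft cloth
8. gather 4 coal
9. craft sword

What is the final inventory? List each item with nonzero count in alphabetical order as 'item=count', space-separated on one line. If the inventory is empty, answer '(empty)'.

After 1 (gather 4 rubber): rubber=4
After 2 (gather 5 silk): rubber=4 silk=5
After 3 (gather 3 silk): rubber=4 silk=8
After 4 (craft cloth): cloth=2 rubber=4 silk=5
After 5 (craft cloth): cloth=4 rubber=4 silk=2
After 6 (gather 2 silk): cloth=4 rubber=4 silk=4
After 7 (craft cloth): cloth=6 rubber=4 silk=1
After 8 (gather 4 coal): cloth=6 coal=4 rubber=4 silk=1
After 9 (craft sword): cloth=2 coal=3 rubber=4 silk=1 sword=2

Answer: cloth=2 coal=3 rubber=4 silk=1 sword=2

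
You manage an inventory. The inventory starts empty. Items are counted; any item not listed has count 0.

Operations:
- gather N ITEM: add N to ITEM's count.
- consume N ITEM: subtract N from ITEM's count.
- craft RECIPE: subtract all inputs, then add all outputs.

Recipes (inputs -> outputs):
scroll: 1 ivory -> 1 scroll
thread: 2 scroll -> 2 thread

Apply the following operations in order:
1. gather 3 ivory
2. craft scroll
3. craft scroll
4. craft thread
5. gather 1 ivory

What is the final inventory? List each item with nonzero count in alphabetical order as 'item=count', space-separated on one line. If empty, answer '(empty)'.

Answer: ivory=2 thread=2

Derivation:
After 1 (gather 3 ivory): ivory=3
After 2 (craft scroll): ivory=2 scroll=1
After 3 (craft scroll): ivory=1 scroll=2
After 4 (craft thread): ivory=1 thread=2
After 5 (gather 1 ivory): ivory=2 thread=2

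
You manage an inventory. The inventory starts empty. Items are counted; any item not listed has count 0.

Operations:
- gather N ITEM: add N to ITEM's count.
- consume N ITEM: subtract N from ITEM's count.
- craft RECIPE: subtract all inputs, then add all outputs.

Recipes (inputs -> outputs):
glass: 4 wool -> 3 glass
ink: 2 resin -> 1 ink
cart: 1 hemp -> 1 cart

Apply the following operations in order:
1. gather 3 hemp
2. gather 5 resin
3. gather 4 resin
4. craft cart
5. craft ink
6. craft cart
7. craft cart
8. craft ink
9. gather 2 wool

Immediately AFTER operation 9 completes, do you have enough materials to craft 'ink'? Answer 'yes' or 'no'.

After 1 (gather 3 hemp): hemp=3
After 2 (gather 5 resin): hemp=3 resin=5
After 3 (gather 4 resin): hemp=3 resin=9
After 4 (craft cart): cart=1 hemp=2 resin=9
After 5 (craft ink): cart=1 hemp=2 ink=1 resin=7
After 6 (craft cart): cart=2 hemp=1 ink=1 resin=7
After 7 (craft cart): cart=3 ink=1 resin=7
After 8 (craft ink): cart=3 ink=2 resin=5
After 9 (gather 2 wool): cart=3 ink=2 resin=5 wool=2

Answer: yes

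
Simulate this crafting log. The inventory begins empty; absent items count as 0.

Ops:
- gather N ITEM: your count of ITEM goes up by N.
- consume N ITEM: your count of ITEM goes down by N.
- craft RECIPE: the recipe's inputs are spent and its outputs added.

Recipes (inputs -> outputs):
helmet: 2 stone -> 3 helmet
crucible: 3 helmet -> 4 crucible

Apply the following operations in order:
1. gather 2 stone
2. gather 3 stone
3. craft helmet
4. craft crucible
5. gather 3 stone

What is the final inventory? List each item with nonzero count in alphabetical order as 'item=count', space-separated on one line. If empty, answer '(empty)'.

After 1 (gather 2 stone): stone=2
After 2 (gather 3 stone): stone=5
After 3 (craft helmet): helmet=3 stone=3
After 4 (craft crucible): crucible=4 stone=3
After 5 (gather 3 stone): crucible=4 stone=6

Answer: crucible=4 stone=6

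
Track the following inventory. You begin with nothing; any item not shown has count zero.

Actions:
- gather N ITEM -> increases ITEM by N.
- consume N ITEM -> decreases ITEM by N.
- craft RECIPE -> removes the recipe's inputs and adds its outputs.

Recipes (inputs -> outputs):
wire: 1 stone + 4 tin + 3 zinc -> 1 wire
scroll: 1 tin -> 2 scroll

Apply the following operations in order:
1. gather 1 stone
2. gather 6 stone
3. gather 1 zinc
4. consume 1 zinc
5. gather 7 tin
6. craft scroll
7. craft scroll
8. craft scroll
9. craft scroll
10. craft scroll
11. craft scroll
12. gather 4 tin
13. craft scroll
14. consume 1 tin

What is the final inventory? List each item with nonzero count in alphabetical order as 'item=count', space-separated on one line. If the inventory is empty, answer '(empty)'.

After 1 (gather 1 stone): stone=1
After 2 (gather 6 stone): stone=7
After 3 (gather 1 zinc): stone=7 zinc=1
After 4 (consume 1 zinc): stone=7
After 5 (gather 7 tin): stone=7 tin=7
After 6 (craft scroll): scroll=2 stone=7 tin=6
After 7 (craft scroll): scroll=4 stone=7 tin=5
After 8 (craft scroll): scroll=6 stone=7 tin=4
After 9 (craft scroll): scroll=8 stone=7 tin=3
After 10 (craft scroll): scroll=10 stone=7 tin=2
After 11 (craft scroll): scroll=12 stone=7 tin=1
After 12 (gather 4 tin): scroll=12 stone=7 tin=5
After 13 (craft scroll): scroll=14 stone=7 tin=4
After 14 (consume 1 tin): scroll=14 stone=7 tin=3

Answer: scroll=14 stone=7 tin=3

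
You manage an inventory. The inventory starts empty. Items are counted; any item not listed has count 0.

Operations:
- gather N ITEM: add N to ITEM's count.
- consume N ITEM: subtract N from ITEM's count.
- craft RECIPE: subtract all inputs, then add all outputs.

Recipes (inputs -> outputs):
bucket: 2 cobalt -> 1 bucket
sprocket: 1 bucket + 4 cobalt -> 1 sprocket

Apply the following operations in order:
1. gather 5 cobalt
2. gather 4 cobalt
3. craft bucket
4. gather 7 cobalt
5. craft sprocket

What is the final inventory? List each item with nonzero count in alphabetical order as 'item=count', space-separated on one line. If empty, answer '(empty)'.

Answer: cobalt=10 sprocket=1

Derivation:
After 1 (gather 5 cobalt): cobalt=5
After 2 (gather 4 cobalt): cobalt=9
After 3 (craft bucket): bucket=1 cobalt=7
After 4 (gather 7 cobalt): bucket=1 cobalt=14
After 5 (craft sprocket): cobalt=10 sprocket=1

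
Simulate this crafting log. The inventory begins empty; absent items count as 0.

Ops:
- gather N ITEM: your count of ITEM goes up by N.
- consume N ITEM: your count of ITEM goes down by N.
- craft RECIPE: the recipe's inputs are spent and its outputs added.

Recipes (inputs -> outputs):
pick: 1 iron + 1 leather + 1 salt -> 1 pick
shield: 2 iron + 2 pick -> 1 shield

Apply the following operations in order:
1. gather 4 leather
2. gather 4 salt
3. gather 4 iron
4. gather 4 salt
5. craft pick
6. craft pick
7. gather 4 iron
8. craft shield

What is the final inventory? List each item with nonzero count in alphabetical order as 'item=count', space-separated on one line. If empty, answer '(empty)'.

After 1 (gather 4 leather): leather=4
After 2 (gather 4 salt): leather=4 salt=4
After 3 (gather 4 iron): iron=4 leather=4 salt=4
After 4 (gather 4 salt): iron=4 leather=4 salt=8
After 5 (craft pick): iron=3 leather=3 pick=1 salt=7
After 6 (craft pick): iron=2 leather=2 pick=2 salt=6
After 7 (gather 4 iron): iron=6 leather=2 pick=2 salt=6
After 8 (craft shield): iron=4 leather=2 salt=6 shield=1

Answer: iron=4 leather=2 salt=6 shield=1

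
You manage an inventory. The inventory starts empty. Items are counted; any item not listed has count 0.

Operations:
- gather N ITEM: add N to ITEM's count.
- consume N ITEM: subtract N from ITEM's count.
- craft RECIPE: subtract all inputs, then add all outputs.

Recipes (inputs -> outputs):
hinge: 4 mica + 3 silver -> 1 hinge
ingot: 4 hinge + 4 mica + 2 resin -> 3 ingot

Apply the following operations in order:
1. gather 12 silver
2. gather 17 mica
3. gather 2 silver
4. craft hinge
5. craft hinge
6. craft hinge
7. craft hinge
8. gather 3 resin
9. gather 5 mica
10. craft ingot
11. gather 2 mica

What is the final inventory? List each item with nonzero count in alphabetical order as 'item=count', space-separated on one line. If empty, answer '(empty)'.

After 1 (gather 12 silver): silver=12
After 2 (gather 17 mica): mica=17 silver=12
After 3 (gather 2 silver): mica=17 silver=14
After 4 (craft hinge): hinge=1 mica=13 silver=11
After 5 (craft hinge): hinge=2 mica=9 silver=8
After 6 (craft hinge): hinge=3 mica=5 silver=5
After 7 (craft hinge): hinge=4 mica=1 silver=2
After 8 (gather 3 resin): hinge=4 mica=1 resin=3 silver=2
After 9 (gather 5 mica): hinge=4 mica=6 resin=3 silver=2
After 10 (craft ingot): ingot=3 mica=2 resin=1 silver=2
After 11 (gather 2 mica): ingot=3 mica=4 resin=1 silver=2

Answer: ingot=3 mica=4 resin=1 silver=2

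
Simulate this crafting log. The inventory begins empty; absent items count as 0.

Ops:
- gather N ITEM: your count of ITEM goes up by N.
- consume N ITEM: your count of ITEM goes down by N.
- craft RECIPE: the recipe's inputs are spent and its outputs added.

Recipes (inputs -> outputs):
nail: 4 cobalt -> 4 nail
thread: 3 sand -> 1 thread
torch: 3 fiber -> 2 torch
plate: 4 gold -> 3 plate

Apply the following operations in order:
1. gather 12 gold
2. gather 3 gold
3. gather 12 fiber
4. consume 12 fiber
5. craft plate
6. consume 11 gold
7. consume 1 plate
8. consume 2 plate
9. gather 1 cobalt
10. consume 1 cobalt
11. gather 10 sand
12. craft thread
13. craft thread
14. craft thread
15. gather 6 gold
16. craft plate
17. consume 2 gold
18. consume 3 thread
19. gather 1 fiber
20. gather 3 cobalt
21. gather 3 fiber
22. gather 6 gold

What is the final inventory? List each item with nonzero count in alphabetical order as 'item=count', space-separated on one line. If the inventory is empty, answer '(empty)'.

After 1 (gather 12 gold): gold=12
After 2 (gather 3 gold): gold=15
After 3 (gather 12 fiber): fiber=12 gold=15
After 4 (consume 12 fiber): gold=15
After 5 (craft plate): gold=11 plate=3
After 6 (consume 11 gold): plate=3
After 7 (consume 1 plate): plate=2
After 8 (consume 2 plate): (empty)
After 9 (gather 1 cobalt): cobalt=1
After 10 (consume 1 cobalt): (empty)
After 11 (gather 10 sand): sand=10
After 12 (craft thread): sand=7 thread=1
After 13 (craft thread): sand=4 thread=2
After 14 (craft thread): sand=1 thread=3
After 15 (gather 6 gold): gold=6 sand=1 thread=3
After 16 (craft plate): gold=2 plate=3 sand=1 thread=3
After 17 (consume 2 gold): plate=3 sand=1 thread=3
After 18 (consume 3 thread): plate=3 sand=1
After 19 (gather 1 fiber): fiber=1 plate=3 sand=1
After 20 (gather 3 cobalt): cobalt=3 fiber=1 plate=3 sand=1
After 21 (gather 3 fiber): cobalt=3 fiber=4 plate=3 sand=1
After 22 (gather 6 gold): cobalt=3 fiber=4 gold=6 plate=3 sand=1

Answer: cobalt=3 fiber=4 gold=6 plate=3 sand=1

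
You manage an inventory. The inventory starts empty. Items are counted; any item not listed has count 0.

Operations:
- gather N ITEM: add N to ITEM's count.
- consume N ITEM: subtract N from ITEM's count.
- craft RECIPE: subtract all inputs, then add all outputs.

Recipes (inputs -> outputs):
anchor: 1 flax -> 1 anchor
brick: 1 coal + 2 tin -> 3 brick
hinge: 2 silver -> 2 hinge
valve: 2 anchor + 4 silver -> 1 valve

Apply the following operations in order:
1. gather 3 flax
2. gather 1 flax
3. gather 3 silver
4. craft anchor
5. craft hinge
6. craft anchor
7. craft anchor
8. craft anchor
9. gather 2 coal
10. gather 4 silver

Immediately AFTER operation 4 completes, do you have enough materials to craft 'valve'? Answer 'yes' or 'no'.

Answer: no

Derivation:
After 1 (gather 3 flax): flax=3
After 2 (gather 1 flax): flax=4
After 3 (gather 3 silver): flax=4 silver=3
After 4 (craft anchor): anchor=1 flax=3 silver=3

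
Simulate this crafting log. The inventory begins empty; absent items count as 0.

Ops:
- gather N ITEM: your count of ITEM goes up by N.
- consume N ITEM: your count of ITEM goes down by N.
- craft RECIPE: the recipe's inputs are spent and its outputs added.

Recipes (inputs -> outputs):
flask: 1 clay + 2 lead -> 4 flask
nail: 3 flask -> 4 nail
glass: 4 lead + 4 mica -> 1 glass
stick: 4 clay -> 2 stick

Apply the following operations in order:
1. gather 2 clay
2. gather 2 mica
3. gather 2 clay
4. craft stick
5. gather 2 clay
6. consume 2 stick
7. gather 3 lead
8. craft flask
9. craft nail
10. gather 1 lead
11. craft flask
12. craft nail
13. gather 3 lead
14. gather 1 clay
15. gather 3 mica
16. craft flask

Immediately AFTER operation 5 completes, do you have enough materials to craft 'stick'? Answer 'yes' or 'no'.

Answer: no

Derivation:
After 1 (gather 2 clay): clay=2
After 2 (gather 2 mica): clay=2 mica=2
After 3 (gather 2 clay): clay=4 mica=2
After 4 (craft stick): mica=2 stick=2
After 5 (gather 2 clay): clay=2 mica=2 stick=2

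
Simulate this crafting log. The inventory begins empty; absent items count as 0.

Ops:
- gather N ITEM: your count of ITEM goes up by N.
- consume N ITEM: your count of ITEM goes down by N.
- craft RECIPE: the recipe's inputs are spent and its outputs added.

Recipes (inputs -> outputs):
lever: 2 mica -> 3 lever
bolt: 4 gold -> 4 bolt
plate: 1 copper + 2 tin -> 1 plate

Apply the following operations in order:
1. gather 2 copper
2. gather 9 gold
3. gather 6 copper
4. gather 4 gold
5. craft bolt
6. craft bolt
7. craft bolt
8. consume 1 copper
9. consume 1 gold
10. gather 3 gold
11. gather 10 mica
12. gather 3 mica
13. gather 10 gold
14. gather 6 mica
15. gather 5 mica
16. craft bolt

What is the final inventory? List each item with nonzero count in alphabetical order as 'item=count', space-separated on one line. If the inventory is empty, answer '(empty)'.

After 1 (gather 2 copper): copper=2
After 2 (gather 9 gold): copper=2 gold=9
After 3 (gather 6 copper): copper=8 gold=9
After 4 (gather 4 gold): copper=8 gold=13
After 5 (craft bolt): bolt=4 copper=8 gold=9
After 6 (craft bolt): bolt=8 copper=8 gold=5
After 7 (craft bolt): bolt=12 copper=8 gold=1
After 8 (consume 1 copper): bolt=12 copper=7 gold=1
After 9 (consume 1 gold): bolt=12 copper=7
After 10 (gather 3 gold): bolt=12 copper=7 gold=3
After 11 (gather 10 mica): bolt=12 copper=7 gold=3 mica=10
After 12 (gather 3 mica): bolt=12 copper=7 gold=3 mica=13
After 13 (gather 10 gold): bolt=12 copper=7 gold=13 mica=13
After 14 (gather 6 mica): bolt=12 copper=7 gold=13 mica=19
After 15 (gather 5 mica): bolt=12 copper=7 gold=13 mica=24
After 16 (craft bolt): bolt=16 copper=7 gold=9 mica=24

Answer: bolt=16 copper=7 gold=9 mica=24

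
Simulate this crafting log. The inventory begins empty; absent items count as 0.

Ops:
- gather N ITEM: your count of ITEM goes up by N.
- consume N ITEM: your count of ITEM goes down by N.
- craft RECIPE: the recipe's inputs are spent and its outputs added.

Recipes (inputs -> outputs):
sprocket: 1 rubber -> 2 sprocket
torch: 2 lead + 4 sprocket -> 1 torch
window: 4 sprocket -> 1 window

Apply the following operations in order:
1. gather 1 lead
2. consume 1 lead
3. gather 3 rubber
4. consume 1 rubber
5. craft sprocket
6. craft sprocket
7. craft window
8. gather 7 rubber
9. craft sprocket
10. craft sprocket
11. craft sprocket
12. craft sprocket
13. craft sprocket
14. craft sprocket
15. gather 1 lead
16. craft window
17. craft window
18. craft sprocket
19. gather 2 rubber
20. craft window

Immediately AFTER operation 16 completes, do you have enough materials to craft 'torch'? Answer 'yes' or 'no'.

Answer: no

Derivation:
After 1 (gather 1 lead): lead=1
After 2 (consume 1 lead): (empty)
After 3 (gather 3 rubber): rubber=3
After 4 (consume 1 rubber): rubber=2
After 5 (craft sprocket): rubber=1 sprocket=2
After 6 (craft sprocket): sprocket=4
After 7 (craft window): window=1
After 8 (gather 7 rubber): rubber=7 window=1
After 9 (craft sprocket): rubber=6 sprocket=2 window=1
After 10 (craft sprocket): rubber=5 sprocket=4 window=1
After 11 (craft sprocket): rubber=4 sprocket=6 window=1
After 12 (craft sprocket): rubber=3 sprocket=8 window=1
After 13 (craft sprocket): rubber=2 sprocket=10 window=1
After 14 (craft sprocket): rubber=1 sprocket=12 window=1
After 15 (gather 1 lead): lead=1 rubber=1 sprocket=12 window=1
After 16 (craft window): lead=1 rubber=1 sprocket=8 window=2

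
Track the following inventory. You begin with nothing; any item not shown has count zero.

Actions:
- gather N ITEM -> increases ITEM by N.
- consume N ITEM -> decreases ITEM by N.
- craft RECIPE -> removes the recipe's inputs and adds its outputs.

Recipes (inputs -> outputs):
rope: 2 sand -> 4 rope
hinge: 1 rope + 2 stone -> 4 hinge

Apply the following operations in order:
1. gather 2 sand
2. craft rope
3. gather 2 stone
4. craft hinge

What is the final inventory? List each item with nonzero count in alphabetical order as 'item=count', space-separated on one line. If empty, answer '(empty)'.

After 1 (gather 2 sand): sand=2
After 2 (craft rope): rope=4
After 3 (gather 2 stone): rope=4 stone=2
After 4 (craft hinge): hinge=4 rope=3

Answer: hinge=4 rope=3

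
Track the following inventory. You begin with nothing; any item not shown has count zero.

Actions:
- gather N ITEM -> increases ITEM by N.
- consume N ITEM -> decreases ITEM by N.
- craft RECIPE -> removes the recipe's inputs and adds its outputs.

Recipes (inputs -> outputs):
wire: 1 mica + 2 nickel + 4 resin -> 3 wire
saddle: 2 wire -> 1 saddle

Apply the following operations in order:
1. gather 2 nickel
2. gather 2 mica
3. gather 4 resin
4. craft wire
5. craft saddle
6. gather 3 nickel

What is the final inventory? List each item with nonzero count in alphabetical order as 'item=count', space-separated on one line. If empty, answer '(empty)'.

After 1 (gather 2 nickel): nickel=2
After 2 (gather 2 mica): mica=2 nickel=2
After 3 (gather 4 resin): mica=2 nickel=2 resin=4
After 4 (craft wire): mica=1 wire=3
After 5 (craft saddle): mica=1 saddle=1 wire=1
After 6 (gather 3 nickel): mica=1 nickel=3 saddle=1 wire=1

Answer: mica=1 nickel=3 saddle=1 wire=1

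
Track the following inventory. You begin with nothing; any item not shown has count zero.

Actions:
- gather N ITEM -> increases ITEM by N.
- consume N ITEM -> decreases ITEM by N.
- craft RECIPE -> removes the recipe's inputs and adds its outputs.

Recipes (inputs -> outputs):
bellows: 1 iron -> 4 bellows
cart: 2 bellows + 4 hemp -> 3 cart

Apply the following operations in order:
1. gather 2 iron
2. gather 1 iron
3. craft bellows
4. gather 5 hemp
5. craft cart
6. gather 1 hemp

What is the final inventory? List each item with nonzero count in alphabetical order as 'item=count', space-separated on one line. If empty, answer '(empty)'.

Answer: bellows=2 cart=3 hemp=2 iron=2

Derivation:
After 1 (gather 2 iron): iron=2
After 2 (gather 1 iron): iron=3
After 3 (craft bellows): bellows=4 iron=2
After 4 (gather 5 hemp): bellows=4 hemp=5 iron=2
After 5 (craft cart): bellows=2 cart=3 hemp=1 iron=2
After 6 (gather 1 hemp): bellows=2 cart=3 hemp=2 iron=2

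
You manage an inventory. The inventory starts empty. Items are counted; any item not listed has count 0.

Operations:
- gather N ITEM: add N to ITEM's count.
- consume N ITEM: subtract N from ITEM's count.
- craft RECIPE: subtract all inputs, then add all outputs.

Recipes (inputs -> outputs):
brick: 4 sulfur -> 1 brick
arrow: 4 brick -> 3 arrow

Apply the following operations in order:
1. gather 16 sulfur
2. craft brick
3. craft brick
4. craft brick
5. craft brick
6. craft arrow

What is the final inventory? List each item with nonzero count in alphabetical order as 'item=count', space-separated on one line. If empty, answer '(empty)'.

After 1 (gather 16 sulfur): sulfur=16
After 2 (craft brick): brick=1 sulfur=12
After 3 (craft brick): brick=2 sulfur=8
After 4 (craft brick): brick=3 sulfur=4
After 5 (craft brick): brick=4
After 6 (craft arrow): arrow=3

Answer: arrow=3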